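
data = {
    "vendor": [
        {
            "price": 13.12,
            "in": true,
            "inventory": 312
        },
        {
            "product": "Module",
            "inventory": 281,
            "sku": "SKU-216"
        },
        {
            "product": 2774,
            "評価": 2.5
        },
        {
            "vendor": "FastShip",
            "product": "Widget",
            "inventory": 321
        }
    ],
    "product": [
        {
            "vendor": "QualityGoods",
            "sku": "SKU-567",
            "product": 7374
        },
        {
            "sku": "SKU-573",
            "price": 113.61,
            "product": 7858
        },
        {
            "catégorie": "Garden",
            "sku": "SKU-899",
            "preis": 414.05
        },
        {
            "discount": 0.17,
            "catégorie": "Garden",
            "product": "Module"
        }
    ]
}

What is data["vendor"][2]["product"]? 2774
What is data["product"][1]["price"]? 113.61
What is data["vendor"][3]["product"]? "Widget"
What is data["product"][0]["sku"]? "SKU-567"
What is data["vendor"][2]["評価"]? 2.5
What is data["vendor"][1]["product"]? "Module"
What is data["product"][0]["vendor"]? "QualityGoods"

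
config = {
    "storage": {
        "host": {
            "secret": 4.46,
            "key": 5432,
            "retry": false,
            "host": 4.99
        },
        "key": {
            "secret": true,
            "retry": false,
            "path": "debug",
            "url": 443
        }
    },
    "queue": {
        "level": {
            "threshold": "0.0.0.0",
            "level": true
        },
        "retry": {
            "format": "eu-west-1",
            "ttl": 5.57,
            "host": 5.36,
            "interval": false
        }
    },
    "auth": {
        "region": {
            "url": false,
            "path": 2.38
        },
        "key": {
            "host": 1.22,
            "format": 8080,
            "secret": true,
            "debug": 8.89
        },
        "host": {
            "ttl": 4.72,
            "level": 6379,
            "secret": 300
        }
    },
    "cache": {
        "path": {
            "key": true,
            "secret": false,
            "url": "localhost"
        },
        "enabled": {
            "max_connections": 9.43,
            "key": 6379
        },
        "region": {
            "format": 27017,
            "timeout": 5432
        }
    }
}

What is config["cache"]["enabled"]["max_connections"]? 9.43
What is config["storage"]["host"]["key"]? 5432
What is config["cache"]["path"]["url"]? "localhost"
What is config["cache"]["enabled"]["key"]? 6379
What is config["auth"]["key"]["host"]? 1.22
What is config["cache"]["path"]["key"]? True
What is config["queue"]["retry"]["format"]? "eu-west-1"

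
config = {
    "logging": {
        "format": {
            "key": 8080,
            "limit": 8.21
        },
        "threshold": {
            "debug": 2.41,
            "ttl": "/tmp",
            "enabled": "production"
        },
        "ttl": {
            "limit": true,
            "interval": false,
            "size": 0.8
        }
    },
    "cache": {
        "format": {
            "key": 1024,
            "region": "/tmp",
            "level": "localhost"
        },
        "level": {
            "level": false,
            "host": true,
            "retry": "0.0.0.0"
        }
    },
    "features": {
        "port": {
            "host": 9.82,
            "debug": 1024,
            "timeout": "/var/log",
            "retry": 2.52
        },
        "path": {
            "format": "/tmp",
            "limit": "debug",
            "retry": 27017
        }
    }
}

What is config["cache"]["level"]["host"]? True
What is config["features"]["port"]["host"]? 9.82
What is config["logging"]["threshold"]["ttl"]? "/tmp"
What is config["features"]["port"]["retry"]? 2.52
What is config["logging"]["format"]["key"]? 8080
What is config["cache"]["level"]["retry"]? "0.0.0.0"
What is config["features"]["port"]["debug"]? 1024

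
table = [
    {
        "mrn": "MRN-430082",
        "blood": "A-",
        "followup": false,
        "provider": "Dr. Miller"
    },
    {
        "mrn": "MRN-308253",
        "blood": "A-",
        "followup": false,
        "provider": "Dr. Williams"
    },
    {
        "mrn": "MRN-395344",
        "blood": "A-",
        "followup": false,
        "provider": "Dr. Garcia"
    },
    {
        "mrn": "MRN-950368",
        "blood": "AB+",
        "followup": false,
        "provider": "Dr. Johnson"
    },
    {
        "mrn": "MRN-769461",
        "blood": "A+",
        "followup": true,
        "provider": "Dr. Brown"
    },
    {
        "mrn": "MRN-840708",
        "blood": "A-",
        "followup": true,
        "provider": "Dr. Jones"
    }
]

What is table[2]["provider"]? "Dr. Garcia"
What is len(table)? 6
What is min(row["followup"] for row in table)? False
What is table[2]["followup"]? False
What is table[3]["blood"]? "AB+"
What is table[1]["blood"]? "A-"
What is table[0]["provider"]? "Dr. Miller"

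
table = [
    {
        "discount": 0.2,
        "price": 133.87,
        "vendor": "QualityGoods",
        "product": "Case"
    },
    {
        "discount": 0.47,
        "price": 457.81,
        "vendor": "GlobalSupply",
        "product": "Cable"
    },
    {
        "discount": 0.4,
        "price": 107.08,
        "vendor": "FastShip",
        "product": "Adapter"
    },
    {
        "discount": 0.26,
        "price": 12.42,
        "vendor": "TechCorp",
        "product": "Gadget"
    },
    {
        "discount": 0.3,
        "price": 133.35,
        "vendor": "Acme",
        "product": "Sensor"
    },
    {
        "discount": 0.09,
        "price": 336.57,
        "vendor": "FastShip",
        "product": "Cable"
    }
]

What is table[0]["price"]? 133.87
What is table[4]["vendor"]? "Acme"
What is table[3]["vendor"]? "TechCorp"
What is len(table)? 6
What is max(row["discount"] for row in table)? 0.47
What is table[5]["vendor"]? "FastShip"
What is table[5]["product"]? "Cable"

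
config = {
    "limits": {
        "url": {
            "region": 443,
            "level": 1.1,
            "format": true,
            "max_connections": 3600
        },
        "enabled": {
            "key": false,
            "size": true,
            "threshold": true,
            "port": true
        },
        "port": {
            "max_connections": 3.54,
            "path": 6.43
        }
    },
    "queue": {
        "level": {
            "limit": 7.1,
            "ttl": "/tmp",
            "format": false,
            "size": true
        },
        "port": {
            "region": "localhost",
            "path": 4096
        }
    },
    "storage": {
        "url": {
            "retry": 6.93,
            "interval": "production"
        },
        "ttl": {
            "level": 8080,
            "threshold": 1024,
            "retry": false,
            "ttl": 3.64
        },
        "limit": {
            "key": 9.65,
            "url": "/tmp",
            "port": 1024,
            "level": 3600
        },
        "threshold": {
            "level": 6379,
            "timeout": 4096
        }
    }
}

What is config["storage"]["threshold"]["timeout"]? 4096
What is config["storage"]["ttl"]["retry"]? False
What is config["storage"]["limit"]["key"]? 9.65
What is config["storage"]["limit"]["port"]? 1024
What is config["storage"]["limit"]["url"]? "/tmp"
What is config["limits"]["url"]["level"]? 1.1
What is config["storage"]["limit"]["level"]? 3600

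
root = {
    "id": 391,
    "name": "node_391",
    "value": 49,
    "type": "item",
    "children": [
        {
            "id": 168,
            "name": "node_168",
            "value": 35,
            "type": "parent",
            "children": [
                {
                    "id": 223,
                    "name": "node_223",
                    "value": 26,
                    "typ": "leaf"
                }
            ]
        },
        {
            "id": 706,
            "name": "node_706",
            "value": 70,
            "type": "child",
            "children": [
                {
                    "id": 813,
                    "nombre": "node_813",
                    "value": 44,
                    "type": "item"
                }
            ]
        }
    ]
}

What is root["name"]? "node_391"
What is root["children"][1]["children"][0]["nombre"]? "node_813"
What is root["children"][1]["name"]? "node_706"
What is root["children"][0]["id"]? 168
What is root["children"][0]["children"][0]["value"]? 26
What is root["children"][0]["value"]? 35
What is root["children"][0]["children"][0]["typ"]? "leaf"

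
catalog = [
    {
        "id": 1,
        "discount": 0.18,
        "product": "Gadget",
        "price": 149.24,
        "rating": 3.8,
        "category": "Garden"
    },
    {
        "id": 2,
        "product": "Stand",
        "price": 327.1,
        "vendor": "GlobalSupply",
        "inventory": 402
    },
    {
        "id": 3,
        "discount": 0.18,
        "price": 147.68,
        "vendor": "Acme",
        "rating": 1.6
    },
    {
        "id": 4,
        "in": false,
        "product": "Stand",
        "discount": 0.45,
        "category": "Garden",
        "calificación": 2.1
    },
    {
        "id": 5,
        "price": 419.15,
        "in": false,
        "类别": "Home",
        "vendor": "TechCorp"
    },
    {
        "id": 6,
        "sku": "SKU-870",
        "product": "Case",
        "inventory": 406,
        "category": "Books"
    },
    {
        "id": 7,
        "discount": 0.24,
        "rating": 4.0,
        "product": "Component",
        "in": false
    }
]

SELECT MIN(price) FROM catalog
147.68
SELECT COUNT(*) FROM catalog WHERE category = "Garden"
2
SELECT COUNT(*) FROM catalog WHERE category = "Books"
1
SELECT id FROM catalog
[1, 2, 3, 4, 5, 6, 7]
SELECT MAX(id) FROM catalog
7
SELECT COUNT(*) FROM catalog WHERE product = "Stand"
2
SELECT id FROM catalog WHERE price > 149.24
[2, 5]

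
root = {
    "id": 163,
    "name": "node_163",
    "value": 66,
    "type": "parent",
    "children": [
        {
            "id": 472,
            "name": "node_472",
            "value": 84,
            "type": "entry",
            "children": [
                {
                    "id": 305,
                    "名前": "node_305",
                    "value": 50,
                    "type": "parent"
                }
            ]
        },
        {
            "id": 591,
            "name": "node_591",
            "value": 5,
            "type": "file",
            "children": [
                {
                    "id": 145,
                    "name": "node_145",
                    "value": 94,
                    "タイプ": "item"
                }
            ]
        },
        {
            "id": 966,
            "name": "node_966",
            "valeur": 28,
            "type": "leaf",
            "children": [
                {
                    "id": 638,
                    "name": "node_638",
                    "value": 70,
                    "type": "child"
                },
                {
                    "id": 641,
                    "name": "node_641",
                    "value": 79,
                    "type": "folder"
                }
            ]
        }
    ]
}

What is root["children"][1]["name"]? "node_591"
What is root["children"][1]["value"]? 5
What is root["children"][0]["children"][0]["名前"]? "node_305"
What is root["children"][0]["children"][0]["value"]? 50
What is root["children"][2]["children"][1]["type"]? "folder"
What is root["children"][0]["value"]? 84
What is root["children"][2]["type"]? "leaf"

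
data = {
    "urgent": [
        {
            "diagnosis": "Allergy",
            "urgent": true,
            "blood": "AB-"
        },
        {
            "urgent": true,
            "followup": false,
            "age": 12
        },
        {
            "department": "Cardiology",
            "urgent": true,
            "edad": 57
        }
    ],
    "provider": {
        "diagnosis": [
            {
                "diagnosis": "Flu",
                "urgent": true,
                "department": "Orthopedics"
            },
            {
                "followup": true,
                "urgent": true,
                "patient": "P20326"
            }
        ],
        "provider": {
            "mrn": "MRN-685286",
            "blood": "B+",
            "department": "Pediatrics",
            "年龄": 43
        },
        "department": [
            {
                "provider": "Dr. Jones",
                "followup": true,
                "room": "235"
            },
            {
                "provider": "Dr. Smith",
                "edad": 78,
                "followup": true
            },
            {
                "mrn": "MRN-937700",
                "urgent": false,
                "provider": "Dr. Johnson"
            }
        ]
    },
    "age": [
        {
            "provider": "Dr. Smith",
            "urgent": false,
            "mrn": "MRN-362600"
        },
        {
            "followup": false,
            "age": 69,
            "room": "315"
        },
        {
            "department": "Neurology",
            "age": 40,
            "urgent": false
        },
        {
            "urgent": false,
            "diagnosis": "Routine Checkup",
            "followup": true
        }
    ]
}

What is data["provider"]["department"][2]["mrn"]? "MRN-937700"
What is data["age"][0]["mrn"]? "MRN-362600"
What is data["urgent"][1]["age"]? 12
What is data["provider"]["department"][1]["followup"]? True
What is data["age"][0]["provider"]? "Dr. Smith"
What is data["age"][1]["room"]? "315"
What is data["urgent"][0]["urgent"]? True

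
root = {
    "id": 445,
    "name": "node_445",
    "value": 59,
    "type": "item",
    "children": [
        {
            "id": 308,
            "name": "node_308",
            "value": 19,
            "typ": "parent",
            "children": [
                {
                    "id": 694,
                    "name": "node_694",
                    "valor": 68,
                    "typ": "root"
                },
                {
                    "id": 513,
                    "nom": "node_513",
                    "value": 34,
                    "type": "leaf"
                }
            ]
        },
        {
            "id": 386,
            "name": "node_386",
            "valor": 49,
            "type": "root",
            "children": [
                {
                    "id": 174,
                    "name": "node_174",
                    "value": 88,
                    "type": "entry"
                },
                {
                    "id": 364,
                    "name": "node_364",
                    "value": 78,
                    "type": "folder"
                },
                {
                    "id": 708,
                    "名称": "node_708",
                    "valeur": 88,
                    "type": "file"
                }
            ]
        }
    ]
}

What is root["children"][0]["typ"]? "parent"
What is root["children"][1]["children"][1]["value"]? 78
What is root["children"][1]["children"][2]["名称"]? "node_708"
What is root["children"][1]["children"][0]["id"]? 174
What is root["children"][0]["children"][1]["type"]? "leaf"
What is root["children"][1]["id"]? 386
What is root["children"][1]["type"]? "root"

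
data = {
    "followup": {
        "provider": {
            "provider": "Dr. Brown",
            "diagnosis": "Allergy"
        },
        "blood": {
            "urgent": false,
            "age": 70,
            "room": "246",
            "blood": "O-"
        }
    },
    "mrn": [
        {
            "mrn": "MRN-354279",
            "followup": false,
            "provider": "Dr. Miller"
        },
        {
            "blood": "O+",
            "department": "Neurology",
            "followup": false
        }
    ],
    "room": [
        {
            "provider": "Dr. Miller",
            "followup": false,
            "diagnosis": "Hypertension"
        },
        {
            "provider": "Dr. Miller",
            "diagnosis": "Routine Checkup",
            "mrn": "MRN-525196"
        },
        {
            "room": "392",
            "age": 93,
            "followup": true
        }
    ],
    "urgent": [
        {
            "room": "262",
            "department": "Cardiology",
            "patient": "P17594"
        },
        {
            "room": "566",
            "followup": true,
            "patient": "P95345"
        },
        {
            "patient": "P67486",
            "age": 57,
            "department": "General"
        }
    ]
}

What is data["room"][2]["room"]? "392"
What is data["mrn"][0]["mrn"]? "MRN-354279"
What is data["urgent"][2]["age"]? 57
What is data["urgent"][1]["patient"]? "P95345"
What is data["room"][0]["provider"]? "Dr. Miller"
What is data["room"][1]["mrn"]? "MRN-525196"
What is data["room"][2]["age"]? 93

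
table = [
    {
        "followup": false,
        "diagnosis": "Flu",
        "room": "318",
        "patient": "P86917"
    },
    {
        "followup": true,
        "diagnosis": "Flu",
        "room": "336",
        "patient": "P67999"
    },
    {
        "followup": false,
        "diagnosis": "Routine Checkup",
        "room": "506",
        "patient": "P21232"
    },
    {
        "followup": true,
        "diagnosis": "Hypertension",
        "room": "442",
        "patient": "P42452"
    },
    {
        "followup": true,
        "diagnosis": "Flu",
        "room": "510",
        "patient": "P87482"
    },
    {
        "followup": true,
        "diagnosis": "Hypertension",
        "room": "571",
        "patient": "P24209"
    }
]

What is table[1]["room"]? "336"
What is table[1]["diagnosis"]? "Flu"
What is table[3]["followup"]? True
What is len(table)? 6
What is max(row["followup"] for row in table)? True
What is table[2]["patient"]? "P21232"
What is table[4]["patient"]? "P87482"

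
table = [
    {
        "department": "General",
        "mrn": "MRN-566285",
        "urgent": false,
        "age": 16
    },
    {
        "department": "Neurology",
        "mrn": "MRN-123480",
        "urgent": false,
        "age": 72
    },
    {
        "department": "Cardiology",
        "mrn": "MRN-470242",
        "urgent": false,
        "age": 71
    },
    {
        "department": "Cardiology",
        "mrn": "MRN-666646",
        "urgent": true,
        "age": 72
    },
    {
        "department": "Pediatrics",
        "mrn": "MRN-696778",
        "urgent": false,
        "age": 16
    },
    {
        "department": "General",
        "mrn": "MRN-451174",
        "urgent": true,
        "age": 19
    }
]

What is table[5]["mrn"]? "MRN-451174"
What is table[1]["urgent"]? False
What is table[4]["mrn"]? "MRN-696778"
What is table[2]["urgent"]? False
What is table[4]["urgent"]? False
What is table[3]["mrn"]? "MRN-666646"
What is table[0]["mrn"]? "MRN-566285"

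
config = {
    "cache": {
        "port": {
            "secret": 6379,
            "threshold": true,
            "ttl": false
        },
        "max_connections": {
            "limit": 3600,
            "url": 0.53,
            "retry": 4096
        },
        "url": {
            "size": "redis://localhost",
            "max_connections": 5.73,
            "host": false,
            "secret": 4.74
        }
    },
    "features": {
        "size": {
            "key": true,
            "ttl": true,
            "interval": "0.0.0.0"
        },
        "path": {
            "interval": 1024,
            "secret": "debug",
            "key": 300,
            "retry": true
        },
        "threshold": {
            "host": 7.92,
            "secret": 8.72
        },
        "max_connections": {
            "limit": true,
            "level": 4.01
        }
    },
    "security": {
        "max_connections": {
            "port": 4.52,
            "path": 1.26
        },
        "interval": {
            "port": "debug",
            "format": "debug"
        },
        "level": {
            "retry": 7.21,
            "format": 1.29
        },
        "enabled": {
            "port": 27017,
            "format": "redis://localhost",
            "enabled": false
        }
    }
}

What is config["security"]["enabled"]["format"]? "redis://localhost"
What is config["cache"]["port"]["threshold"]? True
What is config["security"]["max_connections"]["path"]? 1.26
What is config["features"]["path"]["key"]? 300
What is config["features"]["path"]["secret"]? "debug"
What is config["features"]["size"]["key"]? True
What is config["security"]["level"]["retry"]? 7.21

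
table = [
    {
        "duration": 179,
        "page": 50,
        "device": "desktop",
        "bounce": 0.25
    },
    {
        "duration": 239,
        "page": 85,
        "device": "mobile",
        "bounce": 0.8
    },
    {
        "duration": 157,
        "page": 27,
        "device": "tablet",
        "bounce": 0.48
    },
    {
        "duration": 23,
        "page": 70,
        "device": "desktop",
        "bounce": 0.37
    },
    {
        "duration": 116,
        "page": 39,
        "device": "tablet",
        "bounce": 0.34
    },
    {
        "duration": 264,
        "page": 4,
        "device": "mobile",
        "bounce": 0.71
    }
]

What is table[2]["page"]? 27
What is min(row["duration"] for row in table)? 23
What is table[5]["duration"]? 264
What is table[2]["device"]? "tablet"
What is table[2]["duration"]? 157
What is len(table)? 6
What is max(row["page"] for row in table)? 85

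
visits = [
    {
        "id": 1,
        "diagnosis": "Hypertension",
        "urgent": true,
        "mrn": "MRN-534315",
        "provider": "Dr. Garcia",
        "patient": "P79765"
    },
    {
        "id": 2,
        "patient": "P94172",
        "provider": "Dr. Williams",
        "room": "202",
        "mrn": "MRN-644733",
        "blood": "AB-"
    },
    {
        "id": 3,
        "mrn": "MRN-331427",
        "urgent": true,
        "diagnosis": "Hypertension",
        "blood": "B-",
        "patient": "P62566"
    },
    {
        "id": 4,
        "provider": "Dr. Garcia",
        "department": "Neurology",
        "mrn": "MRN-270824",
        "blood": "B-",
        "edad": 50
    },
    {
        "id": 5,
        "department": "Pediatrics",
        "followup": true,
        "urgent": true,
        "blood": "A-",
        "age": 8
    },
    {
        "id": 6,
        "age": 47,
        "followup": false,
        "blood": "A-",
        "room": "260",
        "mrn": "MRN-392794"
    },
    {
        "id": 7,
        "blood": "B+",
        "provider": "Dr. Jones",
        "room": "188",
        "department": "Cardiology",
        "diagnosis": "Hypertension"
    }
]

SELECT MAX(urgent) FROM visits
True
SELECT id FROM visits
[1, 2, 3, 4, 5, 6, 7]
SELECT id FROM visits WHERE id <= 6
[1, 2, 3, 4, 5, 6]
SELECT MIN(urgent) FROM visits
True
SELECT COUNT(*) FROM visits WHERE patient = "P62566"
1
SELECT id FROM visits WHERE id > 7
[]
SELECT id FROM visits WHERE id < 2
[1]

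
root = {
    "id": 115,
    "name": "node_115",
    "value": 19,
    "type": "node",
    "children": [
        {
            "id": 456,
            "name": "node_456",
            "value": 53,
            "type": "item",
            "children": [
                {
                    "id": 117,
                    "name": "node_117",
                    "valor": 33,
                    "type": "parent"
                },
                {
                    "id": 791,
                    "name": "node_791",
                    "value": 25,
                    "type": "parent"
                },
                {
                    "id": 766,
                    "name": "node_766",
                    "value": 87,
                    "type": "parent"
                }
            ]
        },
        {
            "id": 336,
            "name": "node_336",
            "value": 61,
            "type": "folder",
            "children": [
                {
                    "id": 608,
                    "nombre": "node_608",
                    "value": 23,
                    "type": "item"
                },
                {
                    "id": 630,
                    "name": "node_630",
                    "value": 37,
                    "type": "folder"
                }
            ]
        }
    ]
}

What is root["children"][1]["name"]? "node_336"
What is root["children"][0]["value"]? 53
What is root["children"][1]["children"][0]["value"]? 23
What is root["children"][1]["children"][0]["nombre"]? "node_608"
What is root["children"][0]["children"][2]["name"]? "node_766"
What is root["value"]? 19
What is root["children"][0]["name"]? "node_456"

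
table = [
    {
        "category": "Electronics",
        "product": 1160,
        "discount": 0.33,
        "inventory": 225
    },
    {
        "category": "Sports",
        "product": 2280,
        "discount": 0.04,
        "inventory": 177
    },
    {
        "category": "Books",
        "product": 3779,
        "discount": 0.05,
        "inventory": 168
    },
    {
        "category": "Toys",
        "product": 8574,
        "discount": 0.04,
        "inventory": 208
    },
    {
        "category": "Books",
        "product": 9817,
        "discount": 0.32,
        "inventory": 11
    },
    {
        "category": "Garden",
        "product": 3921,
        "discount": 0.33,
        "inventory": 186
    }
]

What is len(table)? 6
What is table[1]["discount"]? 0.04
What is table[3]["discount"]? 0.04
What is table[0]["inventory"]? 225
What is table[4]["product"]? 9817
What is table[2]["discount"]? 0.05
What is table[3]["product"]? 8574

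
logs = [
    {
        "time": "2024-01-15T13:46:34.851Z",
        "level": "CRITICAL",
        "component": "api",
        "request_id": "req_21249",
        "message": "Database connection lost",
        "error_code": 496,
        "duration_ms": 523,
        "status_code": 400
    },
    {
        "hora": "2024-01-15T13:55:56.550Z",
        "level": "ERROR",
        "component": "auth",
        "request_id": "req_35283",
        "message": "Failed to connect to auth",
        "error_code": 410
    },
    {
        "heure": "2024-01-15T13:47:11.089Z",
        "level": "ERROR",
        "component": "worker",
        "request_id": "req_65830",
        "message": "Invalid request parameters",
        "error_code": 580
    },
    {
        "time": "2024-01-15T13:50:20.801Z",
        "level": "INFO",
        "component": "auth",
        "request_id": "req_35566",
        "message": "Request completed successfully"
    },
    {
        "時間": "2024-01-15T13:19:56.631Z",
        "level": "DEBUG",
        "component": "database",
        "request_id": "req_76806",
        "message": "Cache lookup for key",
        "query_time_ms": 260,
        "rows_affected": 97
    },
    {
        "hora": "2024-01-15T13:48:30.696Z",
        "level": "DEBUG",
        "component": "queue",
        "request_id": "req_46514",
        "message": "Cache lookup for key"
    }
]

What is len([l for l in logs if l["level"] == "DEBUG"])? 2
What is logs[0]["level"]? "CRITICAL"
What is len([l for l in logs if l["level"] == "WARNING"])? 0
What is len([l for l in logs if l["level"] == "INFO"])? 1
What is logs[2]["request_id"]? "req_65830"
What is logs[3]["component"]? "auth"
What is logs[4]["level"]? "DEBUG"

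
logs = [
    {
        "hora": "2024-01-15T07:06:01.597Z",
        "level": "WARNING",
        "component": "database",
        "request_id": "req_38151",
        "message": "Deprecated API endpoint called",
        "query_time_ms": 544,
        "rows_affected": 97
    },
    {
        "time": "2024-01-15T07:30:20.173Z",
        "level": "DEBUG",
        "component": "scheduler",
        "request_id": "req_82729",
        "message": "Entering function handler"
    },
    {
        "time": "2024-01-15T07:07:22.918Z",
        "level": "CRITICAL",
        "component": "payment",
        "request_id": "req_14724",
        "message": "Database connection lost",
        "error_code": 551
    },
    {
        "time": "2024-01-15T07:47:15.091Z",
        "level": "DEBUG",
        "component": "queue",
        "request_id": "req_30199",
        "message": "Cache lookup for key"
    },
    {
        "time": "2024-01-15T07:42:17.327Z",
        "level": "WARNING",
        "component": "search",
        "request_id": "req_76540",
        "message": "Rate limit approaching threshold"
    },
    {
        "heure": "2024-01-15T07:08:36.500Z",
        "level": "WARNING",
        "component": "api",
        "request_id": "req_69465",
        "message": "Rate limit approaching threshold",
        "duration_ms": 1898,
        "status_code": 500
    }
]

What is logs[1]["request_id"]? "req_82729"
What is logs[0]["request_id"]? "req_38151"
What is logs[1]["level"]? "DEBUG"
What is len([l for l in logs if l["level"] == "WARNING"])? 3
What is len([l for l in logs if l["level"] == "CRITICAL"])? 1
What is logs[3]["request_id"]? "req_30199"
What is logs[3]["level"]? "DEBUG"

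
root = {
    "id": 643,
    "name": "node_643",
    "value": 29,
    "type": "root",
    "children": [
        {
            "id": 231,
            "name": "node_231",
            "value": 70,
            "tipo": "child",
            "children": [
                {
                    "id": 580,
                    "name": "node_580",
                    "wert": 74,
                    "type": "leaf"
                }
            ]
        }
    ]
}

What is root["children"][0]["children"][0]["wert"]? 74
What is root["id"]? 643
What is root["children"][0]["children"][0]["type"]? "leaf"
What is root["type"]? "root"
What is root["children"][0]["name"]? "node_231"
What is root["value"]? 29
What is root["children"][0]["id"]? 231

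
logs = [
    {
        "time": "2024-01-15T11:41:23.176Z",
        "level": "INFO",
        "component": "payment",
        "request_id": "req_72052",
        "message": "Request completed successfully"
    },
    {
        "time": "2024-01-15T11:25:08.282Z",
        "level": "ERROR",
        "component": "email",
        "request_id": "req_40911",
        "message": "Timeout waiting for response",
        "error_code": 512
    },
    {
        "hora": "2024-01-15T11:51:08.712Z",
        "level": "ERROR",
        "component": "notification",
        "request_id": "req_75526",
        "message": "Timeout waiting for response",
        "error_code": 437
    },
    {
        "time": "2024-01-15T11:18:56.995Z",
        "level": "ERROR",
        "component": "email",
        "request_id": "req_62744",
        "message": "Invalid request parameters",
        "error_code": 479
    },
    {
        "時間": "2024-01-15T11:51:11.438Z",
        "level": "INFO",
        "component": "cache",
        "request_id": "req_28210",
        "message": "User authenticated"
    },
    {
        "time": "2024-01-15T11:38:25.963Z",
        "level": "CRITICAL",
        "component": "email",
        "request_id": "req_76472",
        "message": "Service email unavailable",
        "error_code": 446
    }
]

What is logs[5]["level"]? "CRITICAL"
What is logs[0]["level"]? "INFO"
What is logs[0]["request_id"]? "req_72052"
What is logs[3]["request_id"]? "req_62744"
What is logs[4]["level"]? "INFO"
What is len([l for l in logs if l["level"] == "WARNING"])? 0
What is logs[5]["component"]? "email"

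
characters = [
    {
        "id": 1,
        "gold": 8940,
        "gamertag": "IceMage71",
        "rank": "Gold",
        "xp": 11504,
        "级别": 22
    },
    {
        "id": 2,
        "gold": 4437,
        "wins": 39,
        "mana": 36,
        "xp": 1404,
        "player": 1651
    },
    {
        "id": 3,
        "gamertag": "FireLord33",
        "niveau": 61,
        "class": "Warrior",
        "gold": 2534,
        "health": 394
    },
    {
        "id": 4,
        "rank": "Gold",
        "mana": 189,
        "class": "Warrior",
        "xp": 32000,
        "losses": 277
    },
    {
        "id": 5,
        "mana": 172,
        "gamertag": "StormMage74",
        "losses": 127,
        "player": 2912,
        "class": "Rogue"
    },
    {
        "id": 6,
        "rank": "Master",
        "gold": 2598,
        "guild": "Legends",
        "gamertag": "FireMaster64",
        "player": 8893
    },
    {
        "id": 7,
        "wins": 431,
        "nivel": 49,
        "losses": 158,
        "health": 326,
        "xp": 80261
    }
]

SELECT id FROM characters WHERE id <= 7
[1, 2, 3, 4, 5, 6, 7]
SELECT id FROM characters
[1, 2, 3, 4, 5, 6, 7]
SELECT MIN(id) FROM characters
1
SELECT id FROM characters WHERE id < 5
[1, 2, 3, 4]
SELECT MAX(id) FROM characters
7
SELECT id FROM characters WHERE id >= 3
[3, 4, 5, 6, 7]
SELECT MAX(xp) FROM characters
80261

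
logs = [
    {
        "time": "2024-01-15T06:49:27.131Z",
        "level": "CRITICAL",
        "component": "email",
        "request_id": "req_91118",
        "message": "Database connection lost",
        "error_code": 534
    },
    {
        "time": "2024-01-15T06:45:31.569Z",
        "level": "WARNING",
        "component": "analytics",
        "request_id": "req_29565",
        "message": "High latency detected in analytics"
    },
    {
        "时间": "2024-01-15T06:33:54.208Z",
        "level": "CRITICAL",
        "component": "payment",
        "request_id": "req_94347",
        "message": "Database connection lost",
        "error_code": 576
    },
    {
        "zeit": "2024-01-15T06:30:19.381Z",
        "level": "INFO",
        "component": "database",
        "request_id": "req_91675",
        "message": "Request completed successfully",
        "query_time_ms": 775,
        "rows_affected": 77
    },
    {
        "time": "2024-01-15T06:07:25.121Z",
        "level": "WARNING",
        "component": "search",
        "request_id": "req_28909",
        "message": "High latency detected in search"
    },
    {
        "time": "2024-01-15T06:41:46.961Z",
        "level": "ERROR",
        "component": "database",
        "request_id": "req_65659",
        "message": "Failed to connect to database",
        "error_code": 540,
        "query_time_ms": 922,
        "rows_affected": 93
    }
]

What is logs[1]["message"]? "High latency detected in analytics"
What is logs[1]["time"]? "2024-01-15T06:45:31.569Z"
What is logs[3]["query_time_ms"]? 775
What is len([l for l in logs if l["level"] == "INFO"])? 1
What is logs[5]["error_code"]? 540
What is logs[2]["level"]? "CRITICAL"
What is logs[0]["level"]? "CRITICAL"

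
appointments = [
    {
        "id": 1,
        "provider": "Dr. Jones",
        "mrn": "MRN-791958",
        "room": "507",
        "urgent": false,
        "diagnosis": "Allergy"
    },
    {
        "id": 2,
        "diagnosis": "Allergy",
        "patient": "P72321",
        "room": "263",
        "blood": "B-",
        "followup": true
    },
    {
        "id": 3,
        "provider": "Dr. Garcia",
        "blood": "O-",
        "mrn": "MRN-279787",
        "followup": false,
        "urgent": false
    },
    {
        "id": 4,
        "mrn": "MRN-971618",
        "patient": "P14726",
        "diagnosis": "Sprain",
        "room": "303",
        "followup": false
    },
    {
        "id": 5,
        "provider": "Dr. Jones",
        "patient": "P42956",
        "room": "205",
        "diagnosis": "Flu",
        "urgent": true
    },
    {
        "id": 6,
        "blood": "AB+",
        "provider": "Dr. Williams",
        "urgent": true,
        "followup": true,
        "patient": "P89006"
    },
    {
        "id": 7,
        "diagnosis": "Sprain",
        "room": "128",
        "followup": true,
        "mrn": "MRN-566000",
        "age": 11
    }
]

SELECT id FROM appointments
[1, 2, 3, 4, 5, 6, 7]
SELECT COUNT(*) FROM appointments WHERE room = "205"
1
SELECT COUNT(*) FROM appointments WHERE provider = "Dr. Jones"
2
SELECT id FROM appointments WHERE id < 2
[1]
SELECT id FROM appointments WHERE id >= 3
[3, 4, 5, 6, 7]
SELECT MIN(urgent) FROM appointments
False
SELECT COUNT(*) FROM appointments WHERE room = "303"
1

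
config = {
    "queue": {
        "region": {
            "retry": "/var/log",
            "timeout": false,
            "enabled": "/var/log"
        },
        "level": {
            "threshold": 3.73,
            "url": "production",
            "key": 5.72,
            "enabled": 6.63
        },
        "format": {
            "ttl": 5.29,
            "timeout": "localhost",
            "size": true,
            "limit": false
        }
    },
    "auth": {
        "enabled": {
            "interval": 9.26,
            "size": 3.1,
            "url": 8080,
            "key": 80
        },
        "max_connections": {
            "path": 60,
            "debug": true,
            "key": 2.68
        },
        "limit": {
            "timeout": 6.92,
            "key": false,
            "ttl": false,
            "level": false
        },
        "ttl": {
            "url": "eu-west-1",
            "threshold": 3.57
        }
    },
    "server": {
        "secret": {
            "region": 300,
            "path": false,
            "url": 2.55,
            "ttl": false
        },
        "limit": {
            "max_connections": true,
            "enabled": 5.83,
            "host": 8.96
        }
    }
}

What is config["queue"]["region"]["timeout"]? False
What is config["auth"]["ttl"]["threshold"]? 3.57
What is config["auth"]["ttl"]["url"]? "eu-west-1"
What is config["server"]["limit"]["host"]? 8.96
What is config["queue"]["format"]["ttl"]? 5.29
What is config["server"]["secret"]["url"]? 2.55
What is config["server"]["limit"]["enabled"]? 5.83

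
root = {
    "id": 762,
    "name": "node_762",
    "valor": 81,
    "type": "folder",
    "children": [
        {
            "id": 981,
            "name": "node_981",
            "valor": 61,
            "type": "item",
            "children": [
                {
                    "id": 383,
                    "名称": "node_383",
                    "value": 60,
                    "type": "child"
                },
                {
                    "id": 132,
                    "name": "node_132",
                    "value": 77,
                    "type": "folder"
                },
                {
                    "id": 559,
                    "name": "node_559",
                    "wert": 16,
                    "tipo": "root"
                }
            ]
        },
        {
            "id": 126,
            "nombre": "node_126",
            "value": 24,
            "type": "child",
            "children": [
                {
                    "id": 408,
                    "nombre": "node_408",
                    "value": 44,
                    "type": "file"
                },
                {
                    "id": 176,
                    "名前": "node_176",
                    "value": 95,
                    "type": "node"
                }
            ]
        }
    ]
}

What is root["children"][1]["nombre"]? "node_126"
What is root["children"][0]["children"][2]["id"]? 559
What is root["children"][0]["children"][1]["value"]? 77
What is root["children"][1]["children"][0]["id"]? 408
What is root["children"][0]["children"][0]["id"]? 383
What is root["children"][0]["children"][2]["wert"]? 16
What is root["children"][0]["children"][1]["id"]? 132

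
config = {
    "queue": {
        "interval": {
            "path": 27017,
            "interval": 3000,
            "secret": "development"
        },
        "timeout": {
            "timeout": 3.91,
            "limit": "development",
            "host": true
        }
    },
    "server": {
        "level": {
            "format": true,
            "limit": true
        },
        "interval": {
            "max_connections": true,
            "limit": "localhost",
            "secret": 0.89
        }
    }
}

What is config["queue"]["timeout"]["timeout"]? 3.91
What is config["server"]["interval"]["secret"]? 0.89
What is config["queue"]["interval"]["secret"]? "development"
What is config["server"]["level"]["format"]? True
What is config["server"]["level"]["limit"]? True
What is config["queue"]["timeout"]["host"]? True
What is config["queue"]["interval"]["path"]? 27017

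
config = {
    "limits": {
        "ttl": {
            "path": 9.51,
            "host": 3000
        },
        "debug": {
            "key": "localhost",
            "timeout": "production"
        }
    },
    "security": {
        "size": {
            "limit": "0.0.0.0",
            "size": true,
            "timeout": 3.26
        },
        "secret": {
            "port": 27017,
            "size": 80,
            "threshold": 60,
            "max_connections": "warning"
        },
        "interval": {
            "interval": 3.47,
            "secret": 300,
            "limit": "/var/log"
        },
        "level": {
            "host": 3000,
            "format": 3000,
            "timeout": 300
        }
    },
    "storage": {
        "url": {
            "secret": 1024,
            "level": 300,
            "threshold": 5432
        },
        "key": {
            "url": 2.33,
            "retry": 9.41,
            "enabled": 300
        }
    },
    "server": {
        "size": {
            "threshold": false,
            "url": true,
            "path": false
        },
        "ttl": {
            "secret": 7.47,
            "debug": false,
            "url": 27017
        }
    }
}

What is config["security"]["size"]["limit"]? "0.0.0.0"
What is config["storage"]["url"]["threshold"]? 5432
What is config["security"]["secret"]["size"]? 80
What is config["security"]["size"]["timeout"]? 3.26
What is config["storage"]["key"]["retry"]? 9.41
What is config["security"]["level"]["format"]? 3000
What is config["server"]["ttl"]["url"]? 27017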